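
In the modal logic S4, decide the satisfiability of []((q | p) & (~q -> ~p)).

1. []((q | p) & (~q -> ~p)), u
2. (q | p) & (~q -> ~p), u
3. q | p, u
4. ~q -> ~p, u
5. p, u
6. q, u
Accessibility: uRu

Satisfiable (open branch found)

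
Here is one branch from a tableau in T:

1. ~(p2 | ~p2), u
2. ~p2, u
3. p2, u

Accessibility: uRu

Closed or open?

Both p2 and ~p2 appear at u.

Yes, closed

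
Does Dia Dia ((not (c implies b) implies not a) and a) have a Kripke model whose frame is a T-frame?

1. Dia Dia ((not (c implies b) implies not a) and a), w0
2. Dia ((not (c implies b) implies not a) and a), w1   [Dia-rule on 1: fresh world w1, w0Rw1]
3. (not (c implies b) implies not a) and a, w2   [Dia-rule on 2: fresh world w2, w1Rw2]
4. not (c implies b) implies not a, w2   [and-rule on 3]
5. a, w2   [and-rule on 3]
6. c implies b, w2   [implies-rule on 4 (branches; this branch)]
7. b, w2   [implies-rule on 6 (branches; this branch)]
Accessibility: w0Rw0, w0Rw1, w1Rw1, w1Rw2, w2Rw2

Satisfiable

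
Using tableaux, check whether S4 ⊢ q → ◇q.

Valid in S4

Tableau for the negation ¬(q → ◇q):
1. ¬(q → ◇q), w0
2. q, w0
3. ¬◇q, w0
4. ¬q, w0
Accessibility: w0Rw0
Branch closes: q and ¬q both at w0.
Every branch of the negation's tableau closes; the branch above is one of them.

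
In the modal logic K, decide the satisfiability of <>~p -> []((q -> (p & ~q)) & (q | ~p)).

1. <>~p -> []((q -> (p & ~q)) & (q | ~p)), 0
2. []((q -> (p & ~q)) & (q | ~p)), 0

Yes, satisfiable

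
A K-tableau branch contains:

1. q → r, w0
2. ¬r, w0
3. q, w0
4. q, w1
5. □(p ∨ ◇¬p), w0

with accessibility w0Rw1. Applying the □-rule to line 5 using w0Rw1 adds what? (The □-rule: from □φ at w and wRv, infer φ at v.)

p ∨ ◇¬p, w1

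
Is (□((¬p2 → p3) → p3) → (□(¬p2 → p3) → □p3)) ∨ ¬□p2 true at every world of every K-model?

Valid in K

Tableau for the negation ¬((□((¬p2 → p3) → p3) → (□(¬p2 → p3) → □p3)) ∨ ¬□p2):
1. ¬((□((¬p2 → p3) → p3) → (□(¬p2 → p3) → □p3)) ∨ ¬□p2), w0
2. ¬(□((¬p2 → p3) → p3) → (□(¬p2 → p3) → □p3)), w0   [¬∨-rule on 1]
3. □p2, w0   [¬∨-rule on 1]
4. □((¬p2 → p3) → p3), w0   [¬→-rule on 2]
5. ¬(□(¬p2 → p3) → □p3), w0   [¬→-rule on 2]
6. □(¬p2 → p3), w0   [¬→-rule on 5]
7. ¬□p3, w0   [¬→-rule on 5]
8. ¬p3, w1   [¬□-rule on 7: fresh world w1, w0Rw1]
9. p2, w1   [□-rule on 3 via w0Rw1]
10. (¬p2 → p3) → p3, w1   [□-rule on 4 via w0Rw1]
11. ¬p2 → p3, w1   [□-rule on 6 via w0Rw1]
12. ¬(¬p2 → p3), w1   [→-rule on 10 (branches; this branch)]
13. ¬p2, w1   [¬→-rule on 12]
Accessibility: w0Rw1
Branch closes: p2 and ¬p2 both at w1.
All branches of the negation close; one closing branch shown above.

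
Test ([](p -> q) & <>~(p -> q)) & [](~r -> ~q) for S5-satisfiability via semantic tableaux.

No, unsatisfiable

1. ([](p -> q) & <>~(p -> q)) & [](~r -> ~q), u
2. [](p -> q) & <>~(p -> q), u
3. [](~r -> ~q), u
4. [](p -> q), u
5. <>~(p -> q), u
6. ~r -> ~q, u
7. p -> q, u
8. ~q, u
9. ~p, u
10. ~(p -> q), v
11. p, v
12. ~q, v
13. ~r -> ~q, v
14. p -> q, v
15. q, v
Accessibility: uRu, uRv, vRu, vRv
Branch closes: q and ~q both at v.
Every branch closes; the branch above is one of them.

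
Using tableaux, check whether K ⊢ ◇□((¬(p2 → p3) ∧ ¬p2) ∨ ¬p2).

Tableau for the negation ¬◇□((¬(p2 → p3) ∧ ¬p2) ∨ ¬p2):
1. ¬◇□((¬(p2 → p3) ∧ ¬p2) ∨ ¬p2), 0
The negation has an open branch (countermodel exists).

No, not valid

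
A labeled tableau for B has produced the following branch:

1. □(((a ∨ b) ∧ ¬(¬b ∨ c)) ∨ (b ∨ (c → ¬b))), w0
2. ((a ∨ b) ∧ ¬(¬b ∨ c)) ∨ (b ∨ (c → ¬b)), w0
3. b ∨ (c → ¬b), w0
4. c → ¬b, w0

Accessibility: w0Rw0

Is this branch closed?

Open

No atom appears with both signs at the same world.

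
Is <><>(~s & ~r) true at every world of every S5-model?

Not valid

Tableau for the negation ~<><>(~s & ~r):
1. ~<><>(~s & ~r), u
2. ~<>(~s & ~r), u
3. ~(~s & ~r), u
4. r, u
Accessibility: uRu
The negation has an open branch (countermodel exists).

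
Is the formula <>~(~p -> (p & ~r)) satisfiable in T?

1. <>~(~p -> (p & ~r)), 0
2. ~(~p -> (p & ~r)), 1   [<>-rule on 1: fresh world 1, 0R1]
3. ~p, 1   [~->-rule on 2]
4. ~(p & ~r), 1   [~->-rule on 2]
5. r, 1   [~&-rule on 4 (branches; this branch)]
Accessibility: 0R0, 0R1, 1R1

Satisfiable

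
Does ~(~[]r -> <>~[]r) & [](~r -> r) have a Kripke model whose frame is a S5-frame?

1. ~(~[]r -> <>~[]r) & [](~r -> r), 0
2. ~(~[]r -> <>~[]r), 0
3. [](~r -> r), 0
4. ~[]r, 0
5. ~<>~[]r, 0
6. ~r -> r, 0
7. []r, 0
8. r, 0
9. ~r, 1
10. ~r -> r, 1
11. []r, 1
12. r, 1
Accessibility: 0R0, 0R1, 1R0, 1R1
Branch closes: r and ~r both at 1.
Every branch closes; the branch above is one of them.

No, unsatisfiable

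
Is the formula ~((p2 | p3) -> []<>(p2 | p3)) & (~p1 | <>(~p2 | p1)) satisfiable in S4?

Satisfiable (open branch found)

1. ~((p2 | p3) -> []<>(p2 | p3)) & (~p1 | <>(~p2 | p1)), 0
2. ~((p2 | p3) -> []<>(p2 | p3)), 0
3. ~p1 | <>(~p2 | p1), 0
4. p2 | p3, 0
5. ~[]<>(p2 | p3), 0
6. <>(~p2 | p1), 0
7. p3, 0
8. ~<>(p2 | p3), 1
9. ~(p2 | p3), 1
10. ~p2, 1
11. ~p3, 1
12. ~p2 | p1, 2
13. p1, 2
Accessibility: 0R0, 0R1, 0R2, 1R1, 2R2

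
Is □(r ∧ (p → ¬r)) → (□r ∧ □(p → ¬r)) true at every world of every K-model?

Valid in K

Tableau for the negation ¬(□(r ∧ (p → ¬r)) → (□r ∧ □(p → ¬r))):
1. ¬(□(r ∧ (p → ¬r)) → (□r ∧ □(p → ¬r))), 0
2. □(r ∧ (p → ¬r)), 0
3. ¬(□r ∧ □(p → ¬r)), 0
4. ¬□(p → ¬r), 0
5. ¬(p → ¬r), 1
6. p, 1
7. r, 1
8. r ∧ (p → ¬r), 1
9. p → ¬r, 1
10. ¬r, 1
Accessibility: 0R1
Branch closes: r and ¬r both at 1.
Every branch of the negation's tableau closes; the branch above is one of them.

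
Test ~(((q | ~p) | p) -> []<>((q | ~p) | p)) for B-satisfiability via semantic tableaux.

1. ~(((q | ~p) | p) -> []<>((q | ~p) | p)), 0
2. (q | ~p) | p, 0   [~->-rule on 1]
3. ~[]<>((q | ~p) | p), 0   [~->-rule on 1]
4. q | ~p, 0   [|-rule on 2 (branches; this branch)]
5. ~p, 0   [|-rule on 4 (branches; this branch)]
6. ~<>((q | ~p) | p), 1   [~[]-rule on 3: fresh world 1, 0R1]
7. ~((q | ~p) | p), 0   [~<>-rule on 6 via 1R0]
8. ~(q | ~p), 0   [~|-rule on 7]
9. ~q, 0   [~|-rule on 8]
10. p, 0   [~|-rule on 8]
Accessibility: 0R0, 0R1, 1R0, 1R1
Branch closes: p and ~p both at 0.
(One branch shown.) All branches close.

Unsatisfiable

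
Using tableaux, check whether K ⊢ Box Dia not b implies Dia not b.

Tableau for the negation not (Box Dia not b implies Dia not b):
1. not (Box Dia not b implies Dia not b), u
2. Box Dia not b, u
3. not Dia not b, u
The negation has an open branch (countermodel exists).

Invalid (countermodel exists)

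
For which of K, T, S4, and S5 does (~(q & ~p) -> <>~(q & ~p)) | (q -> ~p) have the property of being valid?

K-tableau for the negation ~((~(q & ~p) -> <>~(q & ~p)) | (q -> ~p)):
1. ~((~(q & ~p) -> <>~(q & ~p)) | (q -> ~p)), 0
2. ~(~(q & ~p) -> <>~(q & ~p)), 0   [~|-rule on 1]
3. ~(q -> ~p), 0   [~|-rule on 1]
4. ~(q & ~p), 0   [~->-rule on 2]
5. ~<>~(q & ~p), 0   [~->-rule on 2]
6. q, 0   [~->-rule on 3]
7. p, 0   [~->-rule on 3]
Complete open branch: countermodel on a K-frame, so not valid in K.
T-tableau for the negation ~((~(q & ~p) -> <>~(q & ~p)) | (q -> ~p)):
1. ~((~(q & ~p) -> <>~(q & ~p)) | (q -> ~p)), 0
2. ~(~(q & ~p) -> <>~(q & ~p)), 0   [~|-rule on 1]
3. ~(q -> ~p), 0   [~|-rule on 1]
4. ~(q & ~p), 0   [~->-rule on 2]
5. ~<>~(q & ~p), 0   [~->-rule on 2]
6. q, 0   [~->-rule on 3]
7. p, 0   [~->-rule on 3]
8. q & ~p, 0   [~<>-rule on 5 via 0R0]
9. ~p, 0   [&-rule on 8]
Accessibility: 0R0
Branch closes: p and ~p both at 0.
Every branch closes (one shown): valid in T, hence also in S4, S5 (every theorem of T is a theorem of S4 and S5).

T, S4, S5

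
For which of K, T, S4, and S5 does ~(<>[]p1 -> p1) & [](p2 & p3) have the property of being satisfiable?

S4-tableau for the formula:
1. ~(<>[]p1 -> p1) & [](p2 & p3), 0
2. ~(<>[]p1 -> p1), 0   [&-rule on 1]
3. [](p2 & p3), 0   [&-rule on 1]
4. <>[]p1, 0   [~->-rule on 2]
5. ~p1, 0   [~->-rule on 2]
6. p2 & p3, 0   [[]-rule on 3 via 0R0]
7. p2, 0   [&-rule on 6]
8. p3, 0   [&-rule on 6]
9. []p1, 1   [<>-rule on 4: fresh world 1, 0R1]
10. p2 & p3, 1   [[]-rule on 3 via 0R1]
11. p2, 1   [&-rule on 10]
12. p3, 1   [&-rule on 10]
13. p1, 1   [[]-rule on 9 via 1R1]
Accessibility: 0R0, 0R1, 1R1
Complete open branch: satisfiable in S4, hence also in K, T (this S4-model is also a K-model and a T-model).
S5-tableau for the formula:
1. ~(<>[]p1 -> p1) & [](p2 & p3), 0
2. ~(<>[]p1 -> p1), 0   [&-rule on 1]
3. [](p2 & p3), 0   [&-rule on 1]
4. <>[]p1, 0   [~->-rule on 2]
5. ~p1, 0   [~->-rule on 2]
6. p2 & p3, 0   [[]-rule on 3 via 0R0]
7. p2, 0   [&-rule on 6]
8. p3, 0   [&-rule on 6]
9. []p1, 1   [<>-rule on 4: fresh world 1, 0R1]
10. p2 & p3, 1   [[]-rule on 3 via 0R1]
11. p2, 1   [&-rule on 10]
12. p3, 1   [&-rule on 10]
13. p1, 0   [[]-rule on 9 via 1R0]
Accessibility: 0R0, 0R1, 1R0, 1R1
Branch closes: p1 and ~p1 both at 0.
Every branch closes (one shown): unsatisfiable in S5.

K, T, S4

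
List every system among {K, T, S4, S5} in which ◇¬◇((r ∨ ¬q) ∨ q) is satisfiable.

T-tableau for the formula:
1. ◇¬◇((r ∨ ¬q) ∨ q), 0
2. ¬◇((r ∨ ¬q) ∨ q), 1
3. ¬((r ∨ ¬q) ∨ q), 1
4. ¬(r ∨ ¬q), 1
5. ¬q, 1
6. ¬r, 1
7. q, 1
Accessibility: 0R0, 0R1, 1R1
Branch closes: q and ¬q both at 1.
Every branch closes (one shown): unsatisfiable in T, hence also in S4, S5 (every S4/S5-frame is a T-frame).
K-tableau for the formula:
1. ◇¬◇((r ∨ ¬q) ∨ q), 0
2. ¬◇((r ∨ ¬q) ∨ q), 1
Accessibility: 0R1
Complete open branch: satisfiable in K.

K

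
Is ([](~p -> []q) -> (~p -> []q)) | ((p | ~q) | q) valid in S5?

Valid in S5

Tableau for the negation ~(([](~p -> []q) -> (~p -> []q)) | ((p | ~q) | q)):
1. ~(([](~p -> []q) -> (~p -> []q)) | ((p | ~q) | q)), 0
2. ~([](~p -> []q) -> (~p -> []q)), 0
3. ~((p | ~q) | q), 0
4. [](~p -> []q), 0
5. ~(~p -> []q), 0
6. ~(p | ~q), 0
7. ~q, 0
8. ~p, 0
9. ~[]q, 0
10. q, 0
Accessibility: 0R0
Branch closes: q and ~q both at 0.
Every branch of the negation's tableau closes; the branch above is one of them.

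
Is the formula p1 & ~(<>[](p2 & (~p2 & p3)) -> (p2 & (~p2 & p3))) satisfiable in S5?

1. p1 & ~(<>[](p2 & (~p2 & p3)) -> (p2 & (~p2 & p3))), 0
2. p1, 0
3. ~(<>[](p2 & (~p2 & p3)) -> (p2 & (~p2 & p3))), 0
4. <>[](p2 & (~p2 & p3)), 0
5. ~(p2 & (~p2 & p3)), 0
6. ~(~p2 & p3), 0
7. ~p3, 0
8. [](p2 & (~p2 & p3)), 1
9. p2 & (~p2 & p3), 0
10. p2, 0
11. ~p2 & p3, 0
12. ~p2, 0
13. p3, 0
Accessibility: 0R0, 0R1, 1R0, 1R1
Branch closes: p2 and ~p2 both at 0.
(One branch shown.) All branches close.

Unsatisfiable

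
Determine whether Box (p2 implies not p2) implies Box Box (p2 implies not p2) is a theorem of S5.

Tableau for the negation not (Box (p2 implies not p2) implies Box Box (p2 implies not p2)):
1. not (Box (p2 implies not p2) implies Box Box (p2 implies not p2)), w0
2. Box (p2 implies not p2), w0   [neg-implies-rule on 1]
3. not Box Box (p2 implies not p2), w0   [neg-implies-rule on 1]
4. p2 implies not p2, w0   [Box-rule on 2 via w0Rw0]
5. not p2, w0   [implies-rule on 4 (branches; this branch)]
6. not Box (p2 implies not p2), w1   [neg-Box-rule on 3: fresh world w1, w0Rw1]
7. p2 implies not p2, w1   [Box-rule on 2 via w0Rw1]
8. not p2, w1   [implies-rule on 7 (branches; this branch)]
9. not (p2 implies not p2), w2   [neg-Box-rule on 6: fresh world w2, w1Rw2]
10. p2, w2   [neg-implies-rule on 9]
11. p2 implies not p2, w2   [Box-rule on 2 via w0Rw2]
12. not p2, w2   [implies-rule on 11 (branches; this branch)]
Accessibility: w0Rw0, w0Rw1, w0Rw2, w1Rw0, w1Rw1, w1Rw2, w2Rw0, w2Rw1, w2Rw2
Branch closes: p2 and not p2 both at w2.
Every branch of the negation's tableau closes; the branch above is one of them.

Valid in S5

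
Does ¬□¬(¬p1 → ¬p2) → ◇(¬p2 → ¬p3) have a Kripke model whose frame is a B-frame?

1. ¬□¬(¬p1 → ¬p2) → ◇(¬p2 → ¬p3), w0
2. ◇(¬p2 → ¬p3), w0
3. ¬p2 → ¬p3, w1
4. ¬p3, w1
Accessibility: w0Rw0, w0Rw1, w1Rw0, w1Rw1

Yes, satisfiable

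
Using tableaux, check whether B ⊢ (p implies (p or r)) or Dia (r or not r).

Valid

Tableau for the negation not ((p implies (p or r)) or Dia (r or not r)):
1. not ((p implies (p or r)) or Dia (r or not r)), w0
2. not (p implies (p or r)), w0
3. not Dia (r or not r), w0
4. p, w0
5. not (p or r), w0
6. not p, w0
7. not r, w0
Accessibility: w0Rw0
Branch closes: p and not p both at w0.
Every branch of the negation's tableau closes; the branch above is one of them.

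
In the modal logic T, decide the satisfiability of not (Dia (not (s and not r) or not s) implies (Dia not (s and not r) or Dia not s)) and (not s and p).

1. not (Dia (not (s and not r) or not s) implies (Dia not (s and not r) or Dia not s)) and (not s and p), w0
2. not (Dia (not (s and not r) or not s) implies (Dia not (s and not r) or Dia not s)), w0   [and-rule on 1]
3. not s and p, w0   [and-rule on 1]
4. Dia (not (s and not r) or not s), w0   [neg-implies-rule on 2]
5. not (Dia not (s and not r) or Dia not s), w0   [neg-implies-rule on 2]
6. not s, w0   [and-rule on 3]
7. p, w0   [and-rule on 3]
8. not Dia not (s and not r), w0   [neg-or-rule on 5]
9. not Dia not s, w0   [neg-or-rule on 5]
10. s and not r, w0   [neg-Dia-rule on 8 via w0Rw0]
11. s, w0   [and-rule on 10]
12. not r, w0   [and-rule on 10]
Accessibility: w0Rw0
Branch closes: s and not s both at w0.
(One branch shown.) All branches close.

No, unsatisfiable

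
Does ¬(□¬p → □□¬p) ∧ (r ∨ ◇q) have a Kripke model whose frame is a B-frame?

Satisfiable (open branch found)

1. ¬(□¬p → □□¬p) ∧ (r ∨ ◇q), w0
2. ¬(□¬p → □□¬p), w0
3. r ∨ ◇q, w0
4. □¬p, w0
5. ¬□□¬p, w0
6. ¬p, w0
7. ◇q, w0
8. ¬□¬p, w1
9. ¬p, w1
10. q, w2
11. ¬p, w2
12. p, w3
Accessibility: w0Rw0, w0Rw1, w0Rw2, w1Rw0, w1Rw1, w1Rw3, w2Rw0, w2Rw2, w3Rw1, w3Rw3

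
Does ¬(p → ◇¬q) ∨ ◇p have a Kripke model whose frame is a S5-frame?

Satisfiable

1. ¬(p → ◇¬q) ∨ ◇p, 0
2. ◇p, 0   [∨-rule on 1 (branches; this branch)]
3. p, 1   [◇-rule on 2: fresh world 1, 0R1]
Accessibility: 0R0, 0R1, 1R0, 1R1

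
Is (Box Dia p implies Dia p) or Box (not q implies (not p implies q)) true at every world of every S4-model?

Valid

Tableau for the negation not ((Box Dia p implies Dia p) or Box (not q implies (not p implies q))):
1. not ((Box Dia p implies Dia p) or Box (not q implies (not p implies q))), w0
2. not (Box Dia p implies Dia p), w0
3. not Box (not q implies (not p implies q)), w0
4. Box Dia p, w0
5. not Dia p, w0
6. Dia p, w0
7. not p, w0
8. not (not q implies (not p implies q)), w1
9. not q, w1
10. not (not p implies q), w1
11. not p, w1
12. Dia p, w1
13. p, w2
14. Dia p, w2
15. not p, w2
Accessibility: w0Rw0, w0Rw1, w0Rw2, w1Rw1, w2Rw2
Branch closes: p and not p both at w2.
Every branch of the negation's tableau closes; the branch above is one of them.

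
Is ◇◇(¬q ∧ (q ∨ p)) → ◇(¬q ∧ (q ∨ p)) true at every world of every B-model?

Not valid

Tableau for the negation ¬(◇◇(¬q ∧ (q ∨ p)) → ◇(¬q ∧ (q ∨ p))):
1. ¬(◇◇(¬q ∧ (q ∨ p)) → ◇(¬q ∧ (q ∨ p))), u
2. ◇◇(¬q ∧ (q ∨ p)), u   [¬→-rule on 1]
3. ¬◇(¬q ∧ (q ∨ p)), u   [¬→-rule on 1]
4. ¬(¬q ∧ (q ∨ p)), u   [¬◇-rule on 3 via uRu]
5. ¬(q ∨ p), u   [¬∧-rule on 4 (branches; this branch)]
6. ¬q, u   [¬∨-rule on 5]
7. ¬p, u   [¬∨-rule on 5]
8. ◇(¬q ∧ (q ∨ p)), v   [◇-rule on 2: fresh world v, uRv]
9. ¬(¬q ∧ (q ∨ p)), v   [¬◇-rule on 3 via uRv]
10. ¬(q ∨ p), v   [¬∧-rule on 9 (branches; this branch)]
11. ¬q, v   [¬∨-rule on 10]
12. ¬p, v   [¬∨-rule on 10]
13. ¬q ∧ (q ∨ p), w   [◇-rule on 8: fresh world w, vRw]
14. ¬q, w   [∧-rule on 13]
15. q ∨ p, w   [∧-rule on 13]
16. p, w   [∨-rule on 15 (branches; this branch)]
Accessibility: uRu, uRv, vRu, vRv, vRw, wRv, wRw
The negation has an open branch (countermodel exists).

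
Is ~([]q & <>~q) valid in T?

Tableau for the negation []q & <>~q:
1. []q & <>~q, w0
2. []q, w0
3. <>~q, w0
4. q, w0
5. ~q, w1
6. q, w1
Accessibility: w0Rw0, w0Rw1, w1Rw1
Branch closes: q and ~q both at w1.
Every branch of the negation's tableau closes; the branch above is one of them.

Valid in T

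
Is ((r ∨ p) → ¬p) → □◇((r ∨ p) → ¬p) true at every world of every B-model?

Tableau for the negation ¬(((r ∨ p) → ¬p) → □◇((r ∨ p) → ¬p)):
1. ¬(((r ∨ p) → ¬p) → □◇((r ∨ p) → ¬p)), 0
2. (r ∨ p) → ¬p, 0
3. ¬□◇((r ∨ p) → ¬p), 0
4. ¬(r ∨ p), 0
5. ¬r, 0
6. ¬p, 0
7. ¬◇((r ∨ p) → ¬p), 1
8. ¬((r ∨ p) → ¬p), 0
9. r ∨ p, 0
10. p, 0
Accessibility: 0R0, 0R1, 1R0, 1R1
Branch closes: p and ¬p both at 0.
Every branch of the negation's tableau closes; the branch above is one of them.

Valid in B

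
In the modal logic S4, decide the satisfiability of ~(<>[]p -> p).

Yes, satisfiable

1. ~(<>[]p -> p), w0
2. <>[]p, w0
3. ~p, w0
4. []p, w1
5. p, w1
Accessibility: w0Rw0, w0Rw1, w1Rw1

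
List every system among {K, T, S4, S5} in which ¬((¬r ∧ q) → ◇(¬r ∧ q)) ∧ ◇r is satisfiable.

T-tableau for the formula:
1. ¬((¬r ∧ q) → ◇(¬r ∧ q)) ∧ ◇r, u
2. ¬((¬r ∧ q) → ◇(¬r ∧ q)), u   [∧-rule on 1]
3. ◇r, u   [∧-rule on 1]
4. ¬r ∧ q, u   [¬→-rule on 2]
5. ¬◇(¬r ∧ q), u   [¬→-rule on 2]
6. ¬r, u   [∧-rule on 4]
7. q, u   [∧-rule on 4]
8. ¬(¬r ∧ q), u   [¬◇-rule on 5 via uRu]
9. ¬q, u   [¬∧-rule on 8 (branches; this branch)]
Accessibility: uRu
Branch closes: q and ¬q both at u.
Every branch closes (one shown): unsatisfiable in T, hence also in S4, S5 (every S4/S5-frame is a T-frame).
K-tableau for the formula:
1. ¬((¬r ∧ q) → ◇(¬r ∧ q)) ∧ ◇r, u
2. ¬((¬r ∧ q) → ◇(¬r ∧ q)), u   [∧-rule on 1]
3. ◇r, u   [∧-rule on 1]
4. ¬r ∧ q, u   [¬→-rule on 2]
5. ¬◇(¬r ∧ q), u   [¬→-rule on 2]
6. ¬r, u   [∧-rule on 4]
7. q, u   [∧-rule on 4]
8. r, v   [◇-rule on 3: fresh world v, uRv]
9. ¬(¬r ∧ q), v   [¬◇-rule on 5 via uRv]
10. ¬q, v   [¬∧-rule on 9 (branches; this branch)]
Accessibility: uRv
Complete open branch: satisfiable in K.

K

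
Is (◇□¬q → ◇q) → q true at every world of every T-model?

Not valid

Tableau for the negation ¬((◇□¬q → ◇q) → q):
1. ¬((◇□¬q → ◇q) → q), w0
2. ◇□¬q → ◇q, w0
3. ¬q, w0
4. ◇q, w0
5. q, w1
Accessibility: w0Rw0, w0Rw1, w1Rw1
The negation has an open branch (countermodel exists).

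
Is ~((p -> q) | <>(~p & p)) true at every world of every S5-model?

No, not valid

Tableau for the negation (p -> q) | <>(~p & p):
1. (p -> q) | <>(~p & p), w0
2. p -> q, w0
3. q, w0
Accessibility: w0Rw0
The negation has an open branch (countermodel exists).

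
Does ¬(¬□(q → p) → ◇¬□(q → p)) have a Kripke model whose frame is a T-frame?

1. ¬(¬□(q → p) → ◇¬□(q → p)), u
2. ¬□(q → p), u
3. ¬◇¬□(q → p), u
4. □(q → p), u
5. q → p, u
6. p, u
7. ¬(q → p), v
8. q, v
9. ¬p, v
10. □(q → p), v
11. q → p, v
12. p, v
Accessibility: uRu, uRv, vRv
Branch closes: p and ¬p both at v.
(One branch shown.) All branches close.

Unsatisfiable (every branch closes)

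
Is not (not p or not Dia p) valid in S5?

Tableau for the negation not p or not Dia p:
1. not p or not Dia p, u
2. not Dia p, u   [or-rule on 1 (branches; this branch)]
3. not p, u   [neg-Dia-rule on 2 via uRu]
Accessibility: uRu
The negation has an open branch (countermodel exists).

No, not valid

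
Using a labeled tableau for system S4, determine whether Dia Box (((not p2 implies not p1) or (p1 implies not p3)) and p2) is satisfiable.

1. Dia Box (((not p2 implies not p1) or (p1 implies not p3)) and p2), w0
2. Box (((not p2 implies not p1) or (p1 implies not p3)) and p2), w1
3. ((not p2 implies not p1) or (p1 implies not p3)) and p2, w1
4. (not p2 implies not p1) or (p1 implies not p3), w1
5. p2, w1
6. p1 implies not p3, w1
7. not p3, w1
Accessibility: w0Rw0, w0Rw1, w1Rw1

Satisfiable (open branch found)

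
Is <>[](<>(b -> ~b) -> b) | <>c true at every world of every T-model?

Tableau for the negation ~(<>[](<>(b -> ~b) -> b) | <>c):
1. ~(<>[](<>(b -> ~b) -> b) | <>c), u
2. ~<>[](<>(b -> ~b) -> b), u
3. ~<>c, u
4. ~[](<>(b -> ~b) -> b), u
5. ~c, u
6. ~(<>(b -> ~b) -> b), v
7. <>(b -> ~b), v
8. ~b, v
9. ~[](<>(b -> ~b) -> b), v
10. ~c, v
11. b -> ~b, w
12. ~b, w
13. ~(<>(b -> ~b) -> b), x
14. <>(b -> ~b), x
15. ~b, x
16. b -> ~b, y
17. ~b, y
Accessibility: uRu, uRv, vRv, vRw, vRx, wRw, xRx, xRy, yRy
The negation has an open branch (countermodel exists).

Not valid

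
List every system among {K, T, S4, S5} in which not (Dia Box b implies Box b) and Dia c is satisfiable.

S5-tableau for the formula:
1. not (Dia Box b implies Box b) and Dia c, w0
2. not (Dia Box b implies Box b), w0   [and-rule on 1]
3. Dia c, w0   [and-rule on 1]
4. Dia Box b, w0   [neg-implies-rule on 2]
5. not Box b, w0   [neg-implies-rule on 2]
6. c, w1   [Dia-rule on 3: fresh world w1, w0Rw1]
7. Box b, w2   [Dia-rule on 4: fresh world w2, w0Rw2]
8. b, w0   [Box-rule on 7 via w2Rw0]
9. b, w1   [Box-rule on 7 via w2Rw1]
10. b, w2   [Box-rule on 7 via w2Rw2]
11. not b, w3   [neg-Box-rule on 5: fresh world w3, w0Rw3]
12. b, w3   [Box-rule on 7 via w2Rw3]
Accessibility: w0Rw0, w0Rw1, w0Rw2, w0Rw3, w1Rw0, w1Rw1, w1Rw2, w1Rw3, w2Rw0, w2Rw1, w2Rw2, w2Rw3, w3Rw0, w3Rw1, w3Rw2, w3Rw3
Branch closes: b and not b both at w3.
Every branch closes (one shown): unsatisfiable in S5.
S4-tableau for the formula:
1. not (Dia Box b implies Box b) and Dia c, w0
2. not (Dia Box b implies Box b), w0   [and-rule on 1]
3. Dia c, w0   [and-rule on 1]
4. Dia Box b, w0   [neg-implies-rule on 2]
5. not Box b, w0   [neg-implies-rule on 2]
6. c, w1   [Dia-rule on 3: fresh world w1, w0Rw1]
7. Box b, w2   [Dia-rule on 4: fresh world w2, w0Rw2]
8. b, w2   [Box-rule on 7 via w2Rw2]
9. not b, w3   [neg-Box-rule on 5: fresh world w3, w0Rw3]
Accessibility: w0Rw0, w0Rw1, w0Rw2, w0Rw3, w1Rw1, w2Rw2, w3Rw3
Complete open branch: satisfiable in S4, hence also in K, T (this S4-model is also a K-model and a T-model).

K, T, S4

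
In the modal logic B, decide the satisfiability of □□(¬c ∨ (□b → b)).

Satisfiable

1. □□(¬c ∨ (□b → b)), 0
2. □(¬c ∨ (□b → b)), 0   [□-rule on 1 via 0R0]
3. ¬c ∨ (□b → b), 0   [□-rule on 2 via 0R0]
4. □b → b, 0   [∨-rule on 3 (branches; this branch)]
5. b, 0   [→-rule on 4 (branches; this branch)]
Accessibility: 0R0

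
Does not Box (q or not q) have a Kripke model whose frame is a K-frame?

1. not Box (q or not q), w0
2. not (q or not q), w1
3. not q, w1
4. q, w1
Accessibility: w0Rw1
Branch closes: q and not q both at w1.
(One branch shown.) All branches close.

Unsatisfiable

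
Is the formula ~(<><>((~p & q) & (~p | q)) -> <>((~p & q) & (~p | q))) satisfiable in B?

1. ~(<><>((~p & q) & (~p | q)) -> <>((~p & q) & (~p | q))), w0
2. <><>((~p & q) & (~p | q)), w0
3. ~<>((~p & q) & (~p | q)), w0
4. ~((~p & q) & (~p | q)), w0
5. ~(~p | q), w0
6. p, w0
7. ~q, w0
8. <>((~p & q) & (~p | q)), w1
9. ~((~p & q) & (~p | q)), w1
10. ~(~p | q), w1
11. p, w1
12. ~q, w1
13. (~p & q) & (~p | q), w2
14. ~p & q, w2
15. ~p | q, w2
16. ~p, w2
17. q, w2
Accessibility: w0Rw0, w0Rw1, w1Rw0, w1Rw1, w1Rw2, w2Rw1, w2Rw2

Satisfiable (open branch found)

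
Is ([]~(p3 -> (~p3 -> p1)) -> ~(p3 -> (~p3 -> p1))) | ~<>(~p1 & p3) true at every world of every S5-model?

Valid in S5

Tableau for the negation ~(([]~(p3 -> (~p3 -> p1)) -> ~(p3 -> (~p3 -> p1))) | ~<>(~p1 & p3)):
1. ~(([]~(p3 -> (~p3 -> p1)) -> ~(p3 -> (~p3 -> p1))) | ~<>(~p1 & p3)), u
2. ~([]~(p3 -> (~p3 -> p1)) -> ~(p3 -> (~p3 -> p1))), u
3. <>(~p1 & p3), u
4. []~(p3 -> (~p3 -> p1)), u
5. p3 -> (~p3 -> p1), u
6. ~(p3 -> (~p3 -> p1)), u
7. p3, u
8. ~(~p3 -> p1), u
9. ~p3, u
10. ~p1, u
Accessibility: uRu
Branch closes: p3 and ~p3 both at u.
All branches of the negation close; one closing branch shown above.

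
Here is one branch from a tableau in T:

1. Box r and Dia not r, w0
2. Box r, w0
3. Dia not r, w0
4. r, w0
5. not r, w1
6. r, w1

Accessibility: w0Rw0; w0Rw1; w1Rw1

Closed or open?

Closed

Both r and not r appear at w1.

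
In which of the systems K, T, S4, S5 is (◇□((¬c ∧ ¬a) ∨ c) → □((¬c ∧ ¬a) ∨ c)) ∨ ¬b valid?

S5-tableau for the negation ¬((◇□((¬c ∧ ¬a) ∨ c) → □((¬c ∧ ¬a) ∨ c)) ∨ ¬b):
1. ¬((◇□((¬c ∧ ¬a) ∨ c) → □((¬c ∧ ¬a) ∨ c)) ∨ ¬b), u
2. ¬(◇□((¬c ∧ ¬a) ∨ c) → □((¬c ∧ ¬a) ∨ c)), u   [¬∨-rule on 1]
3. b, u   [¬∨-rule on 1]
4. ◇□((¬c ∧ ¬a) ∨ c), u   [¬→-rule on 2]
5. ¬□((¬c ∧ ¬a) ∨ c), u   [¬→-rule on 2]
6. □((¬c ∧ ¬a) ∨ c), v   [◇-rule on 4: fresh world v, uRv]
7. (¬c ∧ ¬a) ∨ c, u   [□-rule on 6 via vRu]
8. (¬c ∧ ¬a) ∨ c, v   [□-rule on 6 via vRv]
9. ¬c ∧ ¬a, u   [∨-rule on 7 (branches; this branch)]
10. ¬c, u   [∧-rule on 9]
11. ¬a, u   [∧-rule on 9]
12. ¬c ∧ ¬a, v   [∨-rule on 8 (branches; this branch)]
13. ¬c, v   [∧-rule on 12]
14. ¬a, v   [∧-rule on 12]
15. ¬((¬c ∧ ¬a) ∨ c), w   [¬□-rule on 5: fresh world w, uRw]
16. ¬(¬c ∧ ¬a), w   [¬∨-rule on 15]
17. ¬c, w   [¬∨-rule on 15]
18. (¬c ∧ ¬a) ∨ c, w   [□-rule on 6 via vRw]
19. a, w   [¬∧-rule on 16 (branches; this branch)]
20. ¬c ∧ ¬a, w   [∨-rule on 18 (branches; this branch)]
21. ¬a, w   [∧-rule on 20]
Accessibility: uRu, uRv, uRw, vRu, vRv, vRw, wRu, wRv, wRw
Branch closes: a and ¬a both at w.
Every branch closes (one shown): valid in S5.
S4-tableau for the negation ¬((◇□((¬c ∧ ¬a) ∨ c) → □((¬c ∧ ¬a) ∨ c)) ∨ ¬b):
1. ¬((◇□((¬c ∧ ¬a) ∨ c) → □((¬c ∧ ¬a) ∨ c)) ∨ ¬b), u
2. ¬(◇□((¬c ∧ ¬a) ∨ c) → □((¬c ∧ ¬a) ∨ c)), u   [¬∨-rule on 1]
3. b, u   [¬∨-rule on 1]
4. ◇□((¬c ∧ ¬a) ∨ c), u   [¬→-rule on 2]
5. ¬□((¬c ∧ ¬a) ∨ c), u   [¬→-rule on 2]
6. □((¬c ∧ ¬a) ∨ c), v   [◇-rule on 4: fresh world v, uRv]
7. (¬c ∧ ¬a) ∨ c, v   [□-rule on 6 via vRv]
8. c, v   [∨-rule on 7 (branches; this branch)]
9. ¬((¬c ∧ ¬a) ∨ c), w   [¬□-rule on 5: fresh world w, uRw]
10. ¬(¬c ∧ ¬a), w   [¬∨-rule on 9]
11. ¬c, w   [¬∨-rule on 9]
12. a, w   [¬∧-rule on 10 (branches; this branch)]
Accessibility: uRu, uRv, uRw, vRv, wRw
Complete open branch: countermodel on an S4-frame, so not valid in S4, nor in K, T (the same frame is also a K-frame and a T-frame).

S5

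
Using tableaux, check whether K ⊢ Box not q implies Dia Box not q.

Tableau for the negation not (Box not q implies Dia Box not q):
1. not (Box not q implies Dia Box not q), 0
2. Box not q, 0
3. not Dia Box not q, 0
The negation has an open branch (countermodel exists).

Invalid (countermodel exists)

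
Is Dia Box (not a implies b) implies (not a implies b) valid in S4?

Not valid

Tableau for the negation not (Dia Box (not a implies b) implies (not a implies b)):
1. not (Dia Box (not a implies b) implies (not a implies b)), u
2. Dia Box (not a implies b), u
3. not (not a implies b), u
4. not a, u
5. not b, u
6. Box (not a implies b), v
7. not a implies b, v
8. b, v
Accessibility: uRu, uRv, vRv
The negation has an open branch (countermodel exists).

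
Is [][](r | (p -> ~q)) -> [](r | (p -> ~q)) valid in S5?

Valid in S5

Tableau for the negation ~([][](r | (p -> ~q)) -> [](r | (p -> ~q))):
1. ~([][](r | (p -> ~q)) -> [](r | (p -> ~q))), u
2. [][](r | (p -> ~q)), u
3. ~[](r | (p -> ~q)), u
4. [](r | (p -> ~q)), u
5. r | (p -> ~q), u
6. p -> ~q, u
7. ~q, u
8. ~(r | (p -> ~q)), v
9. ~r, v
10. ~(p -> ~q), v
11. p, v
12. q, v
13. [](r | (p -> ~q)), v
14. r | (p -> ~q), v
15. p -> ~q, v
16. ~q, v
Accessibility: uRu, uRv, vRu, vRv
Branch closes: q and ~q both at v.
All branches of the negation close; one closing branch shown above.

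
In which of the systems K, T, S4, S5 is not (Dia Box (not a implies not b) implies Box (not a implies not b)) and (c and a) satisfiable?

S5-tableau for the formula:
1. not (Dia Box (not a implies not b) implies Box (not a implies not b)) and (c and a), w0
2. not (Dia Box (not a implies not b) implies Box (not a implies not b)), w0   [and-rule on 1]
3. c and a, w0   [and-rule on 1]
4. Dia Box (not a implies not b), w0   [neg-implies-rule on 2]
5. not Box (not a implies not b), w0   [neg-implies-rule on 2]
6. c, w0   [and-rule on 3]
7. a, w0   [and-rule on 3]
8. Box (not a implies not b), w1   [Dia-rule on 4: fresh world w1, w0Rw1]
9. not a implies not b, w0   [Box-rule on 8 via w1Rw0]
10. not a implies not b, w1   [Box-rule on 8 via w1Rw1]
11. not b, w0   [implies-rule on 9 (branches; this branch)]
12. not b, w1   [implies-rule on 10 (branches; this branch)]
13. not (not a implies not b), w2   [neg-Box-rule on 5: fresh world w2, w0Rw2]
14. not a, w2   [neg-implies-rule on 13]
15. b, w2   [neg-implies-rule on 13]
16. not a implies not b, w2   [Box-rule on 8 via w1Rw2]
17. not b, w2   [implies-rule on 16 (branches; this branch)]
Accessibility: w0Rw0, w0Rw1, w0Rw2, w1Rw0, w1Rw1, w1Rw2, w2Rw0, w2Rw1, w2Rw2
Branch closes: b and not b both at w2.
Every branch closes (one shown): unsatisfiable in S5.
S4-tableau for the formula:
1. not (Dia Box (not a implies not b) implies Box (not a implies not b)) and (c and a), w0
2. not (Dia Box (not a implies not b) implies Box (not a implies not b)), w0   [and-rule on 1]
3. c and a, w0   [and-rule on 1]
4. Dia Box (not a implies not b), w0   [neg-implies-rule on 2]
5. not Box (not a implies not b), w0   [neg-implies-rule on 2]
6. c, w0   [and-rule on 3]
7. a, w0   [and-rule on 3]
8. Box (not a implies not b), w1   [Dia-rule on 4: fresh world w1, w0Rw1]
9. not a implies not b, w1   [Box-rule on 8 via w1Rw1]
10. not b, w1   [implies-rule on 9 (branches; this branch)]
11. not (not a implies not b), w2   [neg-Box-rule on 5: fresh world w2, w0Rw2]
12. not a, w2   [neg-implies-rule on 11]
13. b, w2   [neg-implies-rule on 11]
Accessibility: w0Rw0, w0Rw1, w0Rw2, w1Rw1, w2Rw2
Complete open branch: satisfiable in S4, hence also in K, T (this S4-model is also a K-model and a T-model).

K, T, S4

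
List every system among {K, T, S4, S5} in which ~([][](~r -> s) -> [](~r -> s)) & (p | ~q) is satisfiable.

K

K-tableau for the formula:
1. ~([][](~r -> s) -> [](~r -> s)) & (p | ~q), 0
2. ~([][](~r -> s) -> [](~r -> s)), 0   [&-rule on 1]
3. p | ~q, 0   [&-rule on 1]
4. [][](~r -> s), 0   [~->-rule on 2]
5. ~[](~r -> s), 0   [~->-rule on 2]
6. ~q, 0   [|-rule on 3 (branches; this branch)]
7. ~(~r -> s), 1   [~[]-rule on 5: fresh world 1, 0R1]
8. ~r, 1   [~->-rule on 7]
9. ~s, 1   [~->-rule on 7]
10. [](~r -> s), 1   [[]-rule on 4 via 0R1]
Accessibility: 0R1
Complete open branch: satisfiable in K.
T-tableau for the formula:
1. ~([][](~r -> s) -> [](~r -> s)) & (p | ~q), 0
2. ~([][](~r -> s) -> [](~r -> s)), 0   [&-rule on 1]
3. p | ~q, 0   [&-rule on 1]
4. [][](~r -> s), 0   [~->-rule on 2]
5. ~[](~r -> s), 0   [~->-rule on 2]
6. [](~r -> s), 0   [[]-rule on 4 via 0R0]
7. ~r -> s, 0   [[]-rule on 6 via 0R0]
8. ~q, 0   [|-rule on 3 (branches; this branch)]
9. s, 0   [->-rule on 7 (branches; this branch)]
10. ~(~r -> s), 1   [~[]-rule on 5: fresh world 1, 0R1]
11. ~r, 1   [~->-rule on 10]
12. ~s, 1   [~->-rule on 10]
13. [](~r -> s), 1   [[]-rule on 4 via 0R1]
14. ~r -> s, 1   [[]-rule on 6 via 0R1]
15. s, 1   [->-rule on 14 (branches; this branch)]
Accessibility: 0R0, 0R1, 1R1
Branch closes: s and ~s both at 1.
Every branch closes (one shown): unsatisfiable in T, hence also in S4, S5 (every S4/S5-frame is a T-frame).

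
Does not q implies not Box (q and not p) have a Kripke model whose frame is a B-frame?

1. not q implies not Box (q and not p), u
2. not Box (q and not p), u
3. not (q and not p), v
4. p, v
Accessibility: uRu, uRv, vRu, vRv

Satisfiable (open branch found)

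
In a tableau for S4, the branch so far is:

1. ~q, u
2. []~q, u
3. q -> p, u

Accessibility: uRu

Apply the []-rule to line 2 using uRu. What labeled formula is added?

~q, u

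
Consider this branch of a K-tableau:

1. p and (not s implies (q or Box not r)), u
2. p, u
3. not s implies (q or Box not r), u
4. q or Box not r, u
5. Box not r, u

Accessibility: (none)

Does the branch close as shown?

No world carries both an atom and its negation.

Not closed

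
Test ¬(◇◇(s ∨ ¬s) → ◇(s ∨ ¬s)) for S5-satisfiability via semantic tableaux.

Unsatisfiable

1. ¬(◇◇(s ∨ ¬s) → ◇(s ∨ ¬s)), u
2. ◇◇(s ∨ ¬s), u   [¬→-rule on 1]
3. ¬◇(s ∨ ¬s), u   [¬→-rule on 1]
4. ¬(s ∨ ¬s), u   [¬◇-rule on 3 via uRu]
5. ¬s, u   [¬∨-rule on 4]
6. s, u   [¬∨-rule on 4]
Accessibility: uRu
Branch closes: s and ¬s both at u.
Every branch closes; the branch above is one of them.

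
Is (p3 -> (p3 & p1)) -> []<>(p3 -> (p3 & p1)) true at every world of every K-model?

No, not valid

Tableau for the negation ~((p3 -> (p3 & p1)) -> []<>(p3 -> (p3 & p1))):
1. ~((p3 -> (p3 & p1)) -> []<>(p3 -> (p3 & p1))), w0
2. p3 -> (p3 & p1), w0
3. ~[]<>(p3 -> (p3 & p1)), w0
4. p3 & p1, w0
5. p3, w0
6. p1, w0
7. ~<>(p3 -> (p3 & p1)), w1
Accessibility: w0Rw1
The negation has an open branch (countermodel exists).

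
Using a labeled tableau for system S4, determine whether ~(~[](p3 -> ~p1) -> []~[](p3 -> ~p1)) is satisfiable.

Yes, satisfiable

1. ~(~[](p3 -> ~p1) -> []~[](p3 -> ~p1)), w0
2. ~[](p3 -> ~p1), w0   [~->-rule on 1]
3. ~[]~[](p3 -> ~p1), w0   [~->-rule on 1]
4. ~(p3 -> ~p1), w1   [~[]-rule on 2: fresh world w1, w0Rw1]
5. p3, w1   [~->-rule on 4]
6. p1, w1   [~->-rule on 4]
7. [](p3 -> ~p1), w2   [~[]-rule on 3: fresh world w2, w0Rw2]
8. p3 -> ~p1, w2   [[]-rule on 7 via w2Rw2]
9. ~p1, w2   [->-rule on 8 (branches; this branch)]
Accessibility: w0Rw0, w0Rw1, w0Rw2, w1Rw1, w2Rw2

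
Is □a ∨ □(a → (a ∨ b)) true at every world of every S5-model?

Valid in S5

Tableau for the negation ¬(□a ∨ □(a → (a ∨ b))):
1. ¬(□a ∨ □(a → (a ∨ b))), u
2. ¬□a, u
3. ¬□(a → (a ∨ b)), u
4. ¬a, v
5. ¬(a → (a ∨ b)), w
6. a, w
7. ¬(a ∨ b), w
8. ¬a, w
9. ¬b, w
Accessibility: uRu, uRv, uRw, vRu, vRv, vRw, wRu, wRv, wRw
Branch closes: a and ¬a both at w.
Every branch of the negation's tableau closes; the branch above is one of them.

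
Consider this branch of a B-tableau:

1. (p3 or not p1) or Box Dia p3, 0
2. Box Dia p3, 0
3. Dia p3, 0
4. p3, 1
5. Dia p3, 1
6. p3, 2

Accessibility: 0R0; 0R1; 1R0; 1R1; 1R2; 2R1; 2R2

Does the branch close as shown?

Not closed

No atom appears with both signs at the same world.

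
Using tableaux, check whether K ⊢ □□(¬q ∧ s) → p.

No, not valid

Tableau for the negation ¬(□□(¬q ∧ s) → p):
1. ¬(□□(¬q ∧ s) → p), u
2. □□(¬q ∧ s), u   [¬→-rule on 1]
3. ¬p, u   [¬→-rule on 1]
The negation has an open branch (countermodel exists).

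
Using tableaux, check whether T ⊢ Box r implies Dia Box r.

Tableau for the negation not (Box r implies Dia Box r):
1. not (Box r implies Dia Box r), u
2. Box r, u   [neg-implies-rule on 1]
3. not Dia Box r, u   [neg-implies-rule on 1]
4. r, u   [Box-rule on 2 via uRu]
5. not Box r, u   [neg-Dia-rule on 3 via uRu]
6. not r, v   [neg-Box-rule on 5: fresh world v, uRv]
7. r, v   [Box-rule on 2 via uRv]
Accessibility: uRu, uRv, vRv
Branch closes: r and not r both at v.
All branches of the negation close; one closing branch shown above.

Yes, valid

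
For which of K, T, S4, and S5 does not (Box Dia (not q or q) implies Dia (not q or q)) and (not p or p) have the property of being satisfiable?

K-tableau for the formula:
1. not (Box Dia (not q or q) implies Dia (not q or q)) and (not p or p), w0
2. not (Box Dia (not q or q) implies Dia (not q or q)), w0
3. not p or p, w0
4. Box Dia (not q or q), w0
5. not Dia (not q or q), w0
6. p, w0
Complete open branch: satisfiable in K.
T-tableau for the formula:
1. not (Box Dia (not q or q) implies Dia (not q or q)) and (not p or p), w0
2. not (Box Dia (not q or q) implies Dia (not q or q)), w0
3. not p or p, w0
4. Box Dia (not q or q), w0
5. not Dia (not q or q), w0
6. Dia (not q or q), w0
7. not (not q or q), w0
8. q, w0
9. not q, w0
Accessibility: w0Rw0
Branch closes: q and not q both at w0.
Every branch closes (one shown): unsatisfiable in T, hence also in S4, S5 (every S4/S5-frame is a T-frame).

K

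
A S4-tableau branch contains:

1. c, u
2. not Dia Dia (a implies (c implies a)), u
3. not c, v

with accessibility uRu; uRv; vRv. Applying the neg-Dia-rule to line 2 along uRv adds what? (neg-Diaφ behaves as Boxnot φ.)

neg-Diaφ behaves as Boxnot φ: propagate the negated body to each accessible world.

not Dia (a implies (c implies a)), v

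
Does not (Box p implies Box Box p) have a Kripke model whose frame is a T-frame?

1. not (Box p implies Box Box p), u
2. Box p, u   [neg-implies-rule on 1]
3. not Box Box p, u   [neg-implies-rule on 1]
4. p, u   [Box-rule on 2 via uRu]
5. not Box p, v   [neg-Box-rule on 3: fresh world v, uRv]
6. p, v   [Box-rule on 2 via uRv]
7. not p, w   [neg-Box-rule on 5: fresh world w, vRw]
Accessibility: uRu, uRv, vRv, vRw, wRw

Satisfiable (open branch found)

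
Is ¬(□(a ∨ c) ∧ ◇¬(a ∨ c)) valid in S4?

Tableau for the negation □(a ∨ c) ∧ ◇¬(a ∨ c):
1. □(a ∨ c) ∧ ◇¬(a ∨ c), 0
2. □(a ∨ c), 0
3. ◇¬(a ∨ c), 0
4. a ∨ c, 0
5. c, 0
6. ¬(a ∨ c), 1
7. ¬a, 1
8. ¬c, 1
9. a ∨ c, 1
10. c, 1
Accessibility: 0R0, 0R1, 1R1
Branch closes: c and ¬c both at 1.
Every branch of the negation's tableau closes; the branch above is one of them.

Yes, valid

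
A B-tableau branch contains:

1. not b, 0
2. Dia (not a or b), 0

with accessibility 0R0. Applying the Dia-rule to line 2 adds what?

a fresh world 1 with 0R1, and not a or b at 1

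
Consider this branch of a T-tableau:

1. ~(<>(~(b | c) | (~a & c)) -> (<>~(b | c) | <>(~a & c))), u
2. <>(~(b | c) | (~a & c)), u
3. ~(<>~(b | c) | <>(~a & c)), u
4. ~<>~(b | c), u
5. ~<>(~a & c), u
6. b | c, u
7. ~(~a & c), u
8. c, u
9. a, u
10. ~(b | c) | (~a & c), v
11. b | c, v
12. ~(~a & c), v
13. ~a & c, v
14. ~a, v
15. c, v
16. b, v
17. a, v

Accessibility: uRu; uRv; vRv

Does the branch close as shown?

Closed

Both a and ~a appear at v.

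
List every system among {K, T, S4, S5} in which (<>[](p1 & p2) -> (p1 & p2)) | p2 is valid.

S4-tableau for the negation ~((<>[](p1 & p2) -> (p1 & p2)) | p2):
1. ~((<>[](p1 & p2) -> (p1 & p2)) | p2), u
2. ~(<>[](p1 & p2) -> (p1 & p2)), u   [~|-rule on 1]
3. ~p2, u   [~|-rule on 1]
4. <>[](p1 & p2), u   [~->-rule on 2]
5. ~(p1 & p2), u   [~->-rule on 2]
6. [](p1 & p2), v   [<>-rule on 4: fresh world v, uRv]
7. p1 & p2, v   [[]-rule on 6 via vRv]
8. p1, v   [&-rule on 7]
9. p2, v   [&-rule on 7]
Accessibility: uRu, uRv, vRv
Complete open branch: countermodel on an S4-frame, so not valid in S4, nor in K, T (the same frame is also a K-frame and a T-frame).
S5-tableau for the negation ~((<>[](p1 & p2) -> (p1 & p2)) | p2):
1. ~((<>[](p1 & p2) -> (p1 & p2)) | p2), u
2. ~(<>[](p1 & p2) -> (p1 & p2)), u   [~|-rule on 1]
3. ~p2, u   [~|-rule on 1]
4. <>[](p1 & p2), u   [~->-rule on 2]
5. ~(p1 & p2), u   [~->-rule on 2]
6. [](p1 & p2), v   [<>-rule on 4: fresh world v, uRv]
7. p1 & p2, u   [[]-rule on 6 via vRu]
8. p1, u   [&-rule on 7]
9. p2, u   [&-rule on 7]
Accessibility: uRu, uRv, vRu, vRv
Branch closes: p2 and ~p2 both at u.
Every branch closes (one shown): valid in S5.

S5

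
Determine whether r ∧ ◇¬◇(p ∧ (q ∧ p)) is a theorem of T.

No, not valid

Tableau for the negation ¬(r ∧ ◇¬◇(p ∧ (q ∧ p))):
1. ¬(r ∧ ◇¬◇(p ∧ (q ∧ p))), u
2. ¬◇¬◇(p ∧ (q ∧ p)), u
3. ◇(p ∧ (q ∧ p)), u
4. p ∧ (q ∧ p), v
5. p, v
6. q ∧ p, v
7. q, v
8. ◇(p ∧ (q ∧ p)), v
9. p ∧ (q ∧ p), w
10. p, w
11. q ∧ p, w
12. q, w
Accessibility: uRu, uRv, vRv, vRw, wRw
The negation has an open branch (countermodel exists).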